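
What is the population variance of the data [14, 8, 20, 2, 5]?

41.76

Step 1: Compute the mean: (14 + 8 + 20 + 2 + 5) / 5 = 9.8
Step 2: Compute squared deviations from the mean:
  (14 - 9.8)^2 = 17.64
  (8 - 9.8)^2 = 3.24
  (20 - 9.8)^2 = 104.04
  (2 - 9.8)^2 = 60.84
  (5 - 9.8)^2 = 23.04
Step 3: Sum of squared deviations = 208.8
Step 4: Population variance = 208.8 / 5 = 41.76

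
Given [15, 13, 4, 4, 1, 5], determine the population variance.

26.3333

Step 1: Compute the mean: (15 + 13 + 4 + 4 + 1 + 5) / 6 = 7
Step 2: Compute squared deviations from the mean:
  (15 - 7)^2 = 64
  (13 - 7)^2 = 36
  (4 - 7)^2 = 9
  (4 - 7)^2 = 9
  (1 - 7)^2 = 36
  (5 - 7)^2 = 4
Step 3: Sum of squared deviations = 158
Step 4: Population variance = 158 / 6 = 26.3333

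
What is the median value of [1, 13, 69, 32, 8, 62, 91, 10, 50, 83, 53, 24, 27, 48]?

40

Step 1: Sort the data in ascending order: [1, 8, 10, 13, 24, 27, 32, 48, 50, 53, 62, 69, 83, 91]
Step 2: The number of values is n = 14.
Step 3: Since n is even, the median is the average of positions 7 and 8:
  Median = (32 + 48) / 2 = 40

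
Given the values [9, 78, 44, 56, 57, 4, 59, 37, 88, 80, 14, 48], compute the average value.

47.8333

Step 1: Sum all values: 9 + 78 + 44 + 56 + 57 + 4 + 59 + 37 + 88 + 80 + 14 + 48 = 574
Step 2: Count the number of values: n = 12
Step 3: Mean = sum / n = 574 / 12 = 47.8333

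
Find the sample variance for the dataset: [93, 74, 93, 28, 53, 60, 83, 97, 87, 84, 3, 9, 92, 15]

1190.7967

Step 1: Compute the mean: (93 + 74 + 93 + 28 + 53 + 60 + 83 + 97 + 87 + 84 + 3 + 9 + 92 + 15) / 14 = 62.2143
Step 2: Compute squared deviations from the mean:
  (93 - 62.2143)^2 = 947.7602
  (74 - 62.2143)^2 = 138.9031
  (93 - 62.2143)^2 = 947.7602
  (28 - 62.2143)^2 = 1170.6173
  (53 - 62.2143)^2 = 84.9031
  (60 - 62.2143)^2 = 4.9031
  (83 - 62.2143)^2 = 432.0459
  (97 - 62.2143)^2 = 1210.0459
  (87 - 62.2143)^2 = 614.3316
  (84 - 62.2143)^2 = 474.6173
  (3 - 62.2143)^2 = 3506.3316
  (9 - 62.2143)^2 = 2831.7602
  (92 - 62.2143)^2 = 887.1888
  (15 - 62.2143)^2 = 2229.1888
Step 3: Sum of squared deviations = 15480.3571
Step 4: Sample variance = 15480.3571 / 13 = 1190.7967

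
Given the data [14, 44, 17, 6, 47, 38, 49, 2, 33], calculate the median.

33

Step 1: Sort the data in ascending order: [2, 6, 14, 17, 33, 38, 44, 47, 49]
Step 2: The number of values is n = 9.
Step 3: Since n is odd, the median is the middle value at position 5: 33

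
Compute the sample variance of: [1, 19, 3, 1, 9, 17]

65.0667

Step 1: Compute the mean: (1 + 19 + 3 + 1 + 9 + 17) / 6 = 8.3333
Step 2: Compute squared deviations from the mean:
  (1 - 8.3333)^2 = 53.7778
  (19 - 8.3333)^2 = 113.7778
  (3 - 8.3333)^2 = 28.4444
  (1 - 8.3333)^2 = 53.7778
  (9 - 8.3333)^2 = 0.4444
  (17 - 8.3333)^2 = 75.1111
Step 3: Sum of squared deviations = 325.3333
Step 4: Sample variance = 325.3333 / 5 = 65.0667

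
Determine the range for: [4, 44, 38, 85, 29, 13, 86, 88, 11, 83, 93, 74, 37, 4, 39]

89

Step 1: Identify the maximum value: max = 93
Step 2: Identify the minimum value: min = 4
Step 3: Range = max - min = 93 - 4 = 89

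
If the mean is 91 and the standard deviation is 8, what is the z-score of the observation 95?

0.5

Step 1: Recall the z-score formula: z = (x - mu) / sigma
Step 2: Substitute values: z = (95 - 91) / 8
Step 3: z = 4 / 8 = 0.5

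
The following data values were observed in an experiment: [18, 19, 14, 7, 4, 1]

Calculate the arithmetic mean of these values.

10.5

Step 1: Sum all values: 18 + 19 + 14 + 7 + 4 + 1 = 63
Step 2: Count the number of values: n = 6
Step 3: Mean = sum / n = 63 / 6 = 10.5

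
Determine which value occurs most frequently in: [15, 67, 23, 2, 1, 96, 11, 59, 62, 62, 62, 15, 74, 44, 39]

62

Step 1: Count the frequency of each value:
  1: appears 1 time(s)
  2: appears 1 time(s)
  11: appears 1 time(s)
  15: appears 2 time(s)
  23: appears 1 time(s)
  39: appears 1 time(s)
  44: appears 1 time(s)
  59: appears 1 time(s)
  62: appears 3 time(s)
  67: appears 1 time(s)
  74: appears 1 time(s)
  96: appears 1 time(s)
Step 2: The value 62 appears most frequently (3 times).
Step 3: Mode = 62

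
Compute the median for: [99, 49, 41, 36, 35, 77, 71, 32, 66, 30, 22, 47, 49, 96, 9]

47

Step 1: Sort the data in ascending order: [9, 22, 30, 32, 35, 36, 41, 47, 49, 49, 66, 71, 77, 96, 99]
Step 2: The number of values is n = 15.
Step 3: Since n is odd, the median is the middle value at position 8: 47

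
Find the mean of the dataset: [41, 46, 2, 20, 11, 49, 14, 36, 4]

24.7778

Step 1: Sum all values: 41 + 46 + 2 + 20 + 11 + 49 + 14 + 36 + 4 = 223
Step 2: Count the number of values: n = 9
Step 3: Mean = sum / n = 223 / 9 = 24.7778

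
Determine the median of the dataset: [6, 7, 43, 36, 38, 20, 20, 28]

24

Step 1: Sort the data in ascending order: [6, 7, 20, 20, 28, 36, 38, 43]
Step 2: The number of values is n = 8.
Step 3: Since n is even, the median is the average of positions 4 and 5:
  Median = (20 + 28) / 2 = 24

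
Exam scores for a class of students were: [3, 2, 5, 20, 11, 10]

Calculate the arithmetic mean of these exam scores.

8.5

Step 1: Sum all values: 3 + 2 + 5 + 20 + 11 + 10 = 51
Step 2: Count the number of values: n = 6
Step 3: Mean = sum / n = 51 / 6 = 8.5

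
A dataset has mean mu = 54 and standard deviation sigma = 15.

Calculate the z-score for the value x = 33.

-1.4

Step 1: Recall the z-score formula: z = (x - mu) / sigma
Step 2: Substitute values: z = (33 - 54) / 15
Step 3: z = -21 / 15 = -1.4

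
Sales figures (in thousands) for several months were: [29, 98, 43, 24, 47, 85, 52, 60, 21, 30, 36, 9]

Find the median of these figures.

39.5

Step 1: Sort the data in ascending order: [9, 21, 24, 29, 30, 36, 43, 47, 52, 60, 85, 98]
Step 2: The number of values is n = 12.
Step 3: Since n is even, the median is the average of positions 6 and 7:
  Median = (36 + 43) / 2 = 39.5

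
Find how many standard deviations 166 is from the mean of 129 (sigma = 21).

1.7619

Step 1: Recall the z-score formula: z = (x - mu) / sigma
Step 2: Substitute values: z = (166 - 129) / 21
Step 3: z = 37 / 21 = 1.7619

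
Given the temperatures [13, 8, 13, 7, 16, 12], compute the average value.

11.5

Step 1: Sum all values: 13 + 8 + 13 + 7 + 16 + 12 = 69
Step 2: Count the number of values: n = 6
Step 3: Mean = sum / n = 69 / 6 = 11.5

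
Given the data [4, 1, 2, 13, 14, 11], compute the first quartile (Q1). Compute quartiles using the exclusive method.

1.75

Step 1: Sort the data: [1, 2, 4, 11, 13, 14]
Step 2: n = 6
Step 3: Using the exclusive quartile method:
  Q1 = 1.75
  Q2 (median) = 7.5
  Q3 = 13.25
  IQR = Q3 - Q1 = 13.25 - 1.75 = 11.5
Step 4: Q1 = 1.75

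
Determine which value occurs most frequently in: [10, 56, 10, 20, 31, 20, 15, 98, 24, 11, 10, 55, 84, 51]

10

Step 1: Count the frequency of each value:
  10: appears 3 time(s)
  11: appears 1 time(s)
  15: appears 1 time(s)
  20: appears 2 time(s)
  24: appears 1 time(s)
  31: appears 1 time(s)
  51: appears 1 time(s)
  55: appears 1 time(s)
  56: appears 1 time(s)
  84: appears 1 time(s)
  98: appears 1 time(s)
Step 2: The value 10 appears most frequently (3 times).
Step 3: Mode = 10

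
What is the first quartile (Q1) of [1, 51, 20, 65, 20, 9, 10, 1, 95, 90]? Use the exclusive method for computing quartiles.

7

Step 1: Sort the data: [1, 1, 9, 10, 20, 20, 51, 65, 90, 95]
Step 2: n = 10
Step 3: Using the exclusive quartile method:
  Q1 = 7
  Q2 (median) = 20
  Q3 = 71.25
  IQR = Q3 - Q1 = 71.25 - 7 = 64.25
Step 4: Q1 = 7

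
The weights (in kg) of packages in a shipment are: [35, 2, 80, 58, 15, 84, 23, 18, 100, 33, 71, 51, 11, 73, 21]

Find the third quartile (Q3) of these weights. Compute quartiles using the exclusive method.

73

Step 1: Sort the data: [2, 11, 15, 18, 21, 23, 33, 35, 51, 58, 71, 73, 80, 84, 100]
Step 2: n = 15
Step 3: Using the exclusive quartile method:
  Q1 = 18
  Q2 (median) = 35
  Q3 = 73
  IQR = Q3 - Q1 = 73 - 18 = 55
Step 4: Q3 = 73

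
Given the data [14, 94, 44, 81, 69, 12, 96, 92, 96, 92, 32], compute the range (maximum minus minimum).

84

Step 1: Identify the maximum value: max = 96
Step 2: Identify the minimum value: min = 12
Step 3: Range = max - min = 96 - 12 = 84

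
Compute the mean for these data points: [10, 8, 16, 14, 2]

10

Step 1: Sum all values: 10 + 8 + 16 + 14 + 2 = 50
Step 2: Count the number of values: n = 5
Step 3: Mean = sum / n = 50 / 5 = 10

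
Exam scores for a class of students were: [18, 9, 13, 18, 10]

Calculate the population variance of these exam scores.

14.64

Step 1: Compute the mean: (18 + 9 + 13 + 18 + 10) / 5 = 13.6
Step 2: Compute squared deviations from the mean:
  (18 - 13.6)^2 = 19.36
  (9 - 13.6)^2 = 21.16
  (13 - 13.6)^2 = 0.36
  (18 - 13.6)^2 = 19.36
  (10 - 13.6)^2 = 12.96
Step 3: Sum of squared deviations = 73.2
Step 4: Population variance = 73.2 / 5 = 14.64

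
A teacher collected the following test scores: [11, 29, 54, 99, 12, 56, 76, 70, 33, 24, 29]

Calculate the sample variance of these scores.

804.5636

Step 1: Compute the mean: (11 + 29 + 54 + 99 + 12 + 56 + 76 + 70 + 33 + 24 + 29) / 11 = 44.8182
Step 2: Compute squared deviations from the mean:
  (11 - 44.8182)^2 = 1143.6694
  (29 - 44.8182)^2 = 250.2149
  (54 - 44.8182)^2 = 84.3058
  (99 - 44.8182)^2 = 2935.6694
  (12 - 44.8182)^2 = 1077.0331
  (56 - 44.8182)^2 = 125.0331
  (76 - 44.8182)^2 = 972.3058
  (70 - 44.8182)^2 = 634.124
  (33 - 44.8182)^2 = 139.6694
  (24 - 44.8182)^2 = 433.3967
  (29 - 44.8182)^2 = 250.2149
Step 3: Sum of squared deviations = 8045.6364
Step 4: Sample variance = 8045.6364 / 10 = 804.5636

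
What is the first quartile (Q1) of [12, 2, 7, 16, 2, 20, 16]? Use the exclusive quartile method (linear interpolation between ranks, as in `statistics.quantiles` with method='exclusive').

2

Step 1: Sort the data: [2, 2, 7, 12, 16, 16, 20]
Step 2: n = 7
Step 3: Using the exclusive quartile method:
  Q1 = 2
  Q2 (median) = 12
  Q3 = 16
  IQR = Q3 - Q1 = 16 - 2 = 14
Step 4: Q1 = 2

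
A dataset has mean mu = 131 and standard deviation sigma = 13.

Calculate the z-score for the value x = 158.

2.0769

Step 1: Recall the z-score formula: z = (x - mu) / sigma
Step 2: Substitute values: z = (158 - 131) / 13
Step 3: z = 27 / 13 = 2.0769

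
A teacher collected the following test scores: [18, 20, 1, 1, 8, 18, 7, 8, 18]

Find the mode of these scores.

18

Step 1: Count the frequency of each value:
  1: appears 2 time(s)
  7: appears 1 time(s)
  8: appears 2 time(s)
  18: appears 3 time(s)
  20: appears 1 time(s)
Step 2: The value 18 appears most frequently (3 times).
Step 3: Mode = 18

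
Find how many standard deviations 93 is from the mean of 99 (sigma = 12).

-0.5

Step 1: Recall the z-score formula: z = (x - mu) / sigma
Step 2: Substitute values: z = (93 - 99) / 12
Step 3: z = -6 / 12 = -0.5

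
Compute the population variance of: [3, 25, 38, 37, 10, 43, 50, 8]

279.4375

Step 1: Compute the mean: (3 + 25 + 38 + 37 + 10 + 43 + 50 + 8) / 8 = 26.75
Step 2: Compute squared deviations from the mean:
  (3 - 26.75)^2 = 564.0625
  (25 - 26.75)^2 = 3.0625
  (38 - 26.75)^2 = 126.5625
  (37 - 26.75)^2 = 105.0625
  (10 - 26.75)^2 = 280.5625
  (43 - 26.75)^2 = 264.0625
  (50 - 26.75)^2 = 540.5625
  (8 - 26.75)^2 = 351.5625
Step 3: Sum of squared deviations = 2235.5
Step 4: Population variance = 2235.5 / 8 = 279.4375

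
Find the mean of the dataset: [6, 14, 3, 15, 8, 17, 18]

11.5714

Step 1: Sum all values: 6 + 14 + 3 + 15 + 8 + 17 + 18 = 81
Step 2: Count the number of values: n = 7
Step 3: Mean = sum / n = 81 / 7 = 11.5714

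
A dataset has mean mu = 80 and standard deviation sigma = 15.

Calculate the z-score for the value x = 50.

-2

Step 1: Recall the z-score formula: z = (x - mu) / sigma
Step 2: Substitute values: z = (50 - 80) / 15
Step 3: z = -30 / 15 = -2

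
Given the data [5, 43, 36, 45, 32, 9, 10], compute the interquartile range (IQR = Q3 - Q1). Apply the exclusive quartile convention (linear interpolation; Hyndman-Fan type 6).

34

Step 1: Sort the data: [5, 9, 10, 32, 36, 43, 45]
Step 2: n = 7
Step 3: Using the exclusive quartile method:
  Q1 = 9
  Q2 (median) = 32
  Q3 = 43
  IQR = Q3 - Q1 = 43 - 9 = 34
Step 4: IQR = 34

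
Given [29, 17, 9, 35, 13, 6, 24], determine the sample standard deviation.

10.7238

Step 1: Compute the mean: 19
Step 2: Sum of squared deviations from the mean: 690
Step 3: Sample variance = 690 / 6 = 115
Step 4: Standard deviation = sqrt(115) = 10.7238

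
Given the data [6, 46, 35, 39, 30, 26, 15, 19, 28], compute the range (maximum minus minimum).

40

Step 1: Identify the maximum value: max = 46
Step 2: Identify the minimum value: min = 6
Step 3: Range = max - min = 46 - 6 = 40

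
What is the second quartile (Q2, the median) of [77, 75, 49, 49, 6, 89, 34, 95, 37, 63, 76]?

63

Step 1: Sort the data: [6, 34, 37, 49, 49, 63, 75, 76, 77, 89, 95]
Step 2: n = 11
Step 3: Q2 is the median. Since n is odd, it is the middle value at position 6: 63
Step 4: Q2 = 63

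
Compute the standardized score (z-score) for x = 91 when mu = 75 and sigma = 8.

2

Step 1: Recall the z-score formula: z = (x - mu) / sigma
Step 2: Substitute values: z = (91 - 75) / 8
Step 3: z = 16 / 8 = 2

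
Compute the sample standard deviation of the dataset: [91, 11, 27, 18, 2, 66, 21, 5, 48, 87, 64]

32.6343

Step 1: Compute the mean: 40
Step 2: Sum of squared deviations from the mean: 10650
Step 3: Sample variance = 10650 / 10 = 1065
Step 4: Standard deviation = sqrt(1065) = 32.6343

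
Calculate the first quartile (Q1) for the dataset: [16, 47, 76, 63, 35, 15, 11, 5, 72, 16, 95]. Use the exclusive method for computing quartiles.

15

Step 1: Sort the data: [5, 11, 15, 16, 16, 35, 47, 63, 72, 76, 95]
Step 2: n = 11
Step 3: Using the exclusive quartile method:
  Q1 = 15
  Q2 (median) = 35
  Q3 = 72
  IQR = Q3 - Q1 = 72 - 15 = 57
Step 4: Q1 = 15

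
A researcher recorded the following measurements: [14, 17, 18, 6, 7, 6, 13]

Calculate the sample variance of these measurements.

26.9524

Step 1: Compute the mean: (14 + 17 + 18 + 6 + 7 + 6 + 13) / 7 = 11.5714
Step 2: Compute squared deviations from the mean:
  (14 - 11.5714)^2 = 5.898
  (17 - 11.5714)^2 = 29.4694
  (18 - 11.5714)^2 = 41.3265
  (6 - 11.5714)^2 = 31.0408
  (7 - 11.5714)^2 = 20.898
  (6 - 11.5714)^2 = 31.0408
  (13 - 11.5714)^2 = 2.0408
Step 3: Sum of squared deviations = 161.7143
Step 4: Sample variance = 161.7143 / 6 = 26.9524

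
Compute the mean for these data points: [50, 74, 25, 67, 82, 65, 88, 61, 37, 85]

63.4

Step 1: Sum all values: 50 + 74 + 25 + 67 + 82 + 65 + 88 + 61 + 37 + 85 = 634
Step 2: Count the number of values: n = 10
Step 3: Mean = sum / n = 634 / 10 = 63.4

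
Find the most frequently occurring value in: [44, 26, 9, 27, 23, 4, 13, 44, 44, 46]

44

Step 1: Count the frequency of each value:
  4: appears 1 time(s)
  9: appears 1 time(s)
  13: appears 1 time(s)
  23: appears 1 time(s)
  26: appears 1 time(s)
  27: appears 1 time(s)
  44: appears 3 time(s)
  46: appears 1 time(s)
Step 2: The value 44 appears most frequently (3 times).
Step 3: Mode = 44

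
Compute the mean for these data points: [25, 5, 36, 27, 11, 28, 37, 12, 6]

20.7778

Step 1: Sum all values: 25 + 5 + 36 + 27 + 11 + 28 + 37 + 12 + 6 = 187
Step 2: Count the number of values: n = 9
Step 3: Mean = sum / n = 187 / 9 = 20.7778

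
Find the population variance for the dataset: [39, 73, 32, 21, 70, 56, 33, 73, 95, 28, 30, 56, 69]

486.6864

Step 1: Compute the mean: (39 + 73 + 32 + 21 + 70 + 56 + 33 + 73 + 95 + 28 + 30 + 56 + 69) / 13 = 51.9231
Step 2: Compute squared deviations from the mean:
  (39 - 51.9231)^2 = 167.0059
  (73 - 51.9231)^2 = 444.2367
  (32 - 51.9231)^2 = 396.929
  (21 - 51.9231)^2 = 956.2367
  (70 - 51.9231)^2 = 326.7751
  (56 - 51.9231)^2 = 16.6213
  (33 - 51.9231)^2 = 358.0828
  (73 - 51.9231)^2 = 444.2367
  (95 - 51.9231)^2 = 1855.6213
  (28 - 51.9231)^2 = 572.3136
  (30 - 51.9231)^2 = 480.6213
  (56 - 51.9231)^2 = 16.6213
  (69 - 51.9231)^2 = 291.6213
Step 3: Sum of squared deviations = 6326.9231
Step 4: Population variance = 6326.9231 / 13 = 486.6864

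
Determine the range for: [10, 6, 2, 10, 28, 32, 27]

30

Step 1: Identify the maximum value: max = 32
Step 2: Identify the minimum value: min = 2
Step 3: Range = max - min = 32 - 2 = 30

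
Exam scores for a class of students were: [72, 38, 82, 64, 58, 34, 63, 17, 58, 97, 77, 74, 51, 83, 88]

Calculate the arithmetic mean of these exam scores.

63.7333

Step 1: Sum all values: 72 + 38 + 82 + 64 + 58 + 34 + 63 + 17 + 58 + 97 + 77 + 74 + 51 + 83 + 88 = 956
Step 2: Count the number of values: n = 15
Step 3: Mean = sum / n = 956 / 15 = 63.7333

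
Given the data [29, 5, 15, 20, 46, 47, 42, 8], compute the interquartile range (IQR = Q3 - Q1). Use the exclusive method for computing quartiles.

35.25

Step 1: Sort the data: [5, 8, 15, 20, 29, 42, 46, 47]
Step 2: n = 8
Step 3: Using the exclusive quartile method:
  Q1 = 9.75
  Q2 (median) = 24.5
  Q3 = 45
  IQR = Q3 - Q1 = 45 - 9.75 = 35.25
Step 4: IQR = 35.25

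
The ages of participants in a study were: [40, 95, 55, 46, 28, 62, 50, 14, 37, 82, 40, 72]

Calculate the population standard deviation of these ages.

22.0421

Step 1: Compute the mean: 51.75
Step 2: Sum of squared deviations from the mean: 5830.25
Step 3: Population variance = 5830.25 / 12 = 485.8542
Step 4: Standard deviation = sqrt(485.8542) = 22.0421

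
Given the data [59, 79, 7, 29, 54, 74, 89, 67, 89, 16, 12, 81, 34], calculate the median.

59

Step 1: Sort the data in ascending order: [7, 12, 16, 29, 34, 54, 59, 67, 74, 79, 81, 89, 89]
Step 2: The number of values is n = 13.
Step 3: Since n is odd, the median is the middle value at position 7: 59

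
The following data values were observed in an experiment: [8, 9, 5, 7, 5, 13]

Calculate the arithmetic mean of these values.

7.8333

Step 1: Sum all values: 8 + 9 + 5 + 7 + 5 + 13 = 47
Step 2: Count the number of values: n = 6
Step 3: Mean = sum / n = 47 / 6 = 7.8333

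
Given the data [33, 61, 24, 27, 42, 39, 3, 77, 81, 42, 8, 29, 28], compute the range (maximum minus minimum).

78

Step 1: Identify the maximum value: max = 81
Step 2: Identify the minimum value: min = 3
Step 3: Range = max - min = 81 - 3 = 78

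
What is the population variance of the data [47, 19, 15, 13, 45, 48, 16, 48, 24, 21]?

210.84

Step 1: Compute the mean: (47 + 19 + 15 + 13 + 45 + 48 + 16 + 48 + 24 + 21) / 10 = 29.6
Step 2: Compute squared deviations from the mean:
  (47 - 29.6)^2 = 302.76
  (19 - 29.6)^2 = 112.36
  (15 - 29.6)^2 = 213.16
  (13 - 29.6)^2 = 275.56
  (45 - 29.6)^2 = 237.16
  (48 - 29.6)^2 = 338.56
  (16 - 29.6)^2 = 184.96
  (48 - 29.6)^2 = 338.56
  (24 - 29.6)^2 = 31.36
  (21 - 29.6)^2 = 73.96
Step 3: Sum of squared deviations = 2108.4
Step 4: Population variance = 2108.4 / 10 = 210.84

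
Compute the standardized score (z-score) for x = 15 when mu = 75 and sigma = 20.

-3

Step 1: Recall the z-score formula: z = (x - mu) / sigma
Step 2: Substitute values: z = (15 - 75) / 20
Step 3: z = -60 / 20 = -3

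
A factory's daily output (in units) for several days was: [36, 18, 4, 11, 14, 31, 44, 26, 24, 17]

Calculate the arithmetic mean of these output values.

22.5

Step 1: Sum all values: 36 + 18 + 4 + 11 + 14 + 31 + 44 + 26 + 24 + 17 = 225
Step 2: Count the number of values: n = 10
Step 3: Mean = sum / n = 225 / 10 = 22.5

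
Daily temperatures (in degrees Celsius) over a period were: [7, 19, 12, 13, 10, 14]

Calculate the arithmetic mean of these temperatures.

12.5

Step 1: Sum all values: 7 + 19 + 12 + 13 + 10 + 14 = 75
Step 2: Count the number of values: n = 6
Step 3: Mean = sum / n = 75 / 6 = 12.5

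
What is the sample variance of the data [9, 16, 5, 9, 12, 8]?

14.1667

Step 1: Compute the mean: (9 + 16 + 5 + 9 + 12 + 8) / 6 = 9.8333
Step 2: Compute squared deviations from the mean:
  (9 - 9.8333)^2 = 0.6944
  (16 - 9.8333)^2 = 38.0278
  (5 - 9.8333)^2 = 23.3611
  (9 - 9.8333)^2 = 0.6944
  (12 - 9.8333)^2 = 4.6944
  (8 - 9.8333)^2 = 3.3611
Step 3: Sum of squared deviations = 70.8333
Step 4: Sample variance = 70.8333 / 5 = 14.1667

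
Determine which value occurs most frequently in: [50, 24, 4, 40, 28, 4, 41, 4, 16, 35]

4

Step 1: Count the frequency of each value:
  4: appears 3 time(s)
  16: appears 1 time(s)
  24: appears 1 time(s)
  28: appears 1 time(s)
  35: appears 1 time(s)
  40: appears 1 time(s)
  41: appears 1 time(s)
  50: appears 1 time(s)
Step 2: The value 4 appears most frequently (3 times).
Step 3: Mode = 4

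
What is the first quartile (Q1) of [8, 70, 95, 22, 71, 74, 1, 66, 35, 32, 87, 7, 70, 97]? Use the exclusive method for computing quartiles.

18.5

Step 1: Sort the data: [1, 7, 8, 22, 32, 35, 66, 70, 70, 71, 74, 87, 95, 97]
Step 2: n = 14
Step 3: Using the exclusive quartile method:
  Q1 = 18.5
  Q2 (median) = 68
  Q3 = 77.25
  IQR = Q3 - Q1 = 77.25 - 18.5 = 58.75
Step 4: Q1 = 18.5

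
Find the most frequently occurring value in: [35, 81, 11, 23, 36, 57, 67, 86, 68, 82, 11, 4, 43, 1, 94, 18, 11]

11

Step 1: Count the frequency of each value:
  1: appears 1 time(s)
  4: appears 1 time(s)
  11: appears 3 time(s)
  18: appears 1 time(s)
  23: appears 1 time(s)
  35: appears 1 time(s)
  36: appears 1 time(s)
  43: appears 1 time(s)
  57: appears 1 time(s)
  67: appears 1 time(s)
  68: appears 1 time(s)
  81: appears 1 time(s)
  82: appears 1 time(s)
  86: appears 1 time(s)
  94: appears 1 time(s)
Step 2: The value 11 appears most frequently (3 times).
Step 3: Mode = 11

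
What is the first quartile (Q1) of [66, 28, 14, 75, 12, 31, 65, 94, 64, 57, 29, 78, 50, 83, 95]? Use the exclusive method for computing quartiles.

29

Step 1: Sort the data: [12, 14, 28, 29, 31, 50, 57, 64, 65, 66, 75, 78, 83, 94, 95]
Step 2: n = 15
Step 3: Using the exclusive quartile method:
  Q1 = 29
  Q2 (median) = 64
  Q3 = 78
  IQR = Q3 - Q1 = 78 - 29 = 49
Step 4: Q1 = 29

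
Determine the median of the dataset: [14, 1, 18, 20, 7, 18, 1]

14

Step 1: Sort the data in ascending order: [1, 1, 7, 14, 18, 18, 20]
Step 2: The number of values is n = 7.
Step 3: Since n is odd, the median is the middle value at position 4: 14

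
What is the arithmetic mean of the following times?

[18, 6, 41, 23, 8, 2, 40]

19.7143

Step 1: Sum all values: 18 + 6 + 41 + 23 + 8 + 2 + 40 = 138
Step 2: Count the number of values: n = 7
Step 3: Mean = sum / n = 138 / 7 = 19.7143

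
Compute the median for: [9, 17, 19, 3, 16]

16

Step 1: Sort the data in ascending order: [3, 9, 16, 17, 19]
Step 2: The number of values is n = 5.
Step 3: Since n is odd, the median is the middle value at position 3: 16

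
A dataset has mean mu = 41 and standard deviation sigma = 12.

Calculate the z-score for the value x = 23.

-1.5

Step 1: Recall the z-score formula: z = (x - mu) / sigma
Step 2: Substitute values: z = (23 - 41) / 12
Step 3: z = -18 / 12 = -1.5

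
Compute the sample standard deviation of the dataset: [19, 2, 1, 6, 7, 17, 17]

7.6251

Step 1: Compute the mean: 9.8571
Step 2: Sum of squared deviations from the mean: 348.8571
Step 3: Sample variance = 348.8571 / 6 = 58.1429
Step 4: Standard deviation = sqrt(58.1429) = 7.6251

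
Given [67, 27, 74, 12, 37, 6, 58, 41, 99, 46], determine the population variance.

739.61

Step 1: Compute the mean: (67 + 27 + 74 + 12 + 37 + 6 + 58 + 41 + 99 + 46) / 10 = 46.7
Step 2: Compute squared deviations from the mean:
  (67 - 46.7)^2 = 412.09
  (27 - 46.7)^2 = 388.09
  (74 - 46.7)^2 = 745.29
  (12 - 46.7)^2 = 1204.09
  (37 - 46.7)^2 = 94.09
  (6 - 46.7)^2 = 1656.49
  (58 - 46.7)^2 = 127.69
  (41 - 46.7)^2 = 32.49
  (99 - 46.7)^2 = 2735.29
  (46 - 46.7)^2 = 0.49
Step 3: Sum of squared deviations = 7396.1
Step 4: Population variance = 7396.1 / 10 = 739.61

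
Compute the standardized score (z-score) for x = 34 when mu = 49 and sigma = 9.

-1.6667

Step 1: Recall the z-score formula: z = (x - mu) / sigma
Step 2: Substitute values: z = (34 - 49) / 9
Step 3: z = -15 / 9 = -1.6667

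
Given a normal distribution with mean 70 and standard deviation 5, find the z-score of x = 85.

3

Step 1: Recall the z-score formula: z = (x - mu) / sigma
Step 2: Substitute values: z = (85 - 70) / 5
Step 3: z = 15 / 5 = 3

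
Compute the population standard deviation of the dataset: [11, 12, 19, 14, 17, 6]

4.2197

Step 1: Compute the mean: 13.1667
Step 2: Sum of squared deviations from the mean: 106.8333
Step 3: Population variance = 106.8333 / 6 = 17.8056
Step 4: Standard deviation = sqrt(17.8056) = 4.2197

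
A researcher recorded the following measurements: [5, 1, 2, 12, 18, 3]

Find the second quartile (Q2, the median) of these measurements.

4

Step 1: Sort the data: [1, 2, 3, 5, 12, 18]
Step 2: n = 6
Step 3: Q2 is the median. Since n is even, it is the average of the values at positions 3 and 4:
  Q2 = (3 + 5) / 2 = 4
Step 4: Q2 = 4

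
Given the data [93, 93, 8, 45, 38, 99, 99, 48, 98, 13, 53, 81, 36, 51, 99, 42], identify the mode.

99

Step 1: Count the frequency of each value:
  8: appears 1 time(s)
  13: appears 1 time(s)
  36: appears 1 time(s)
  38: appears 1 time(s)
  42: appears 1 time(s)
  45: appears 1 time(s)
  48: appears 1 time(s)
  51: appears 1 time(s)
  53: appears 1 time(s)
  81: appears 1 time(s)
  93: appears 2 time(s)
  98: appears 1 time(s)
  99: appears 3 time(s)
Step 2: The value 99 appears most frequently (3 times).
Step 3: Mode = 99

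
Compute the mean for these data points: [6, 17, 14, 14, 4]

11

Step 1: Sum all values: 6 + 17 + 14 + 14 + 4 = 55
Step 2: Count the number of values: n = 5
Step 3: Mean = sum / n = 55 / 5 = 11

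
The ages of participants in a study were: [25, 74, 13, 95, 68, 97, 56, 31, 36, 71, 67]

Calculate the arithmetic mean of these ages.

57.5455

Step 1: Sum all values: 25 + 74 + 13 + 95 + 68 + 97 + 56 + 31 + 36 + 71 + 67 = 633
Step 2: Count the number of values: n = 11
Step 3: Mean = sum / n = 633 / 11 = 57.5455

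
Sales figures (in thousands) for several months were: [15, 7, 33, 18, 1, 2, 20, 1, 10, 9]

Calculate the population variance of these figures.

92.84

Step 1: Compute the mean: (15 + 7 + 33 + 18 + 1 + 2 + 20 + 1 + 10 + 9) / 10 = 11.6
Step 2: Compute squared deviations from the mean:
  (15 - 11.6)^2 = 11.56
  (7 - 11.6)^2 = 21.16
  (33 - 11.6)^2 = 457.96
  (18 - 11.6)^2 = 40.96
  (1 - 11.6)^2 = 112.36
  (2 - 11.6)^2 = 92.16
  (20 - 11.6)^2 = 70.56
  (1 - 11.6)^2 = 112.36
  (10 - 11.6)^2 = 2.56
  (9 - 11.6)^2 = 6.76
Step 3: Sum of squared deviations = 928.4
Step 4: Population variance = 928.4 / 10 = 92.84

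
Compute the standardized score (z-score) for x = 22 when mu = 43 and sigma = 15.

-1.4

Step 1: Recall the z-score formula: z = (x - mu) / sigma
Step 2: Substitute values: z = (22 - 43) / 15
Step 3: z = -21 / 15 = -1.4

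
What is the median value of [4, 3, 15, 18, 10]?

10

Step 1: Sort the data in ascending order: [3, 4, 10, 15, 18]
Step 2: The number of values is n = 5.
Step 3: Since n is odd, the median is the middle value at position 3: 10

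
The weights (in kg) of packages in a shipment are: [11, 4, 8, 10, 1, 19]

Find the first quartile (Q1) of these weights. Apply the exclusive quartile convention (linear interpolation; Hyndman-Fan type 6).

3.25

Step 1: Sort the data: [1, 4, 8, 10, 11, 19]
Step 2: n = 6
Step 3: Using the exclusive quartile method:
  Q1 = 3.25
  Q2 (median) = 9
  Q3 = 13
  IQR = Q3 - Q1 = 13 - 3.25 = 9.75
Step 4: Q1 = 3.25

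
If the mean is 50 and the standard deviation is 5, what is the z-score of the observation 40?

-2

Step 1: Recall the z-score formula: z = (x - mu) / sigma
Step 2: Substitute values: z = (40 - 50) / 5
Step 3: z = -10 / 5 = -2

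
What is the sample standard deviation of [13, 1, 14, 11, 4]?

5.7706

Step 1: Compute the mean: 8.6
Step 2: Sum of squared deviations from the mean: 133.2
Step 3: Sample variance = 133.2 / 4 = 33.3
Step 4: Standard deviation = sqrt(33.3) = 5.7706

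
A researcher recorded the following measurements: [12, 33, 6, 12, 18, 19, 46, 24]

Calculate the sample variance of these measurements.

168.2143

Step 1: Compute the mean: (12 + 33 + 6 + 12 + 18 + 19 + 46 + 24) / 8 = 21.25
Step 2: Compute squared deviations from the mean:
  (12 - 21.25)^2 = 85.5625
  (33 - 21.25)^2 = 138.0625
  (6 - 21.25)^2 = 232.5625
  (12 - 21.25)^2 = 85.5625
  (18 - 21.25)^2 = 10.5625
  (19 - 21.25)^2 = 5.0625
  (46 - 21.25)^2 = 612.5625
  (24 - 21.25)^2 = 7.5625
Step 3: Sum of squared deviations = 1177.5
Step 4: Sample variance = 1177.5 / 7 = 168.2143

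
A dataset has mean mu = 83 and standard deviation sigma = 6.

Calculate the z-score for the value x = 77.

-1

Step 1: Recall the z-score formula: z = (x - mu) / sigma
Step 2: Substitute values: z = (77 - 83) / 6
Step 3: z = -6 / 6 = -1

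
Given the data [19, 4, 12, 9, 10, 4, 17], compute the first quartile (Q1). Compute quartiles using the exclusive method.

4

Step 1: Sort the data: [4, 4, 9, 10, 12, 17, 19]
Step 2: n = 7
Step 3: Using the exclusive quartile method:
  Q1 = 4
  Q2 (median) = 10
  Q3 = 17
  IQR = Q3 - Q1 = 17 - 4 = 13
Step 4: Q1 = 4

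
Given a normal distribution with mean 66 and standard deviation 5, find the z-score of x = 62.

-0.8

Step 1: Recall the z-score formula: z = (x - mu) / sigma
Step 2: Substitute values: z = (62 - 66) / 5
Step 3: z = -4 / 5 = -0.8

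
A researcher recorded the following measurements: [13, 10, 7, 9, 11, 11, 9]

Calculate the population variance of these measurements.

3.1429

Step 1: Compute the mean: (13 + 10 + 7 + 9 + 11 + 11 + 9) / 7 = 10
Step 2: Compute squared deviations from the mean:
  (13 - 10)^2 = 9
  (10 - 10)^2 = 0
  (7 - 10)^2 = 9
  (9 - 10)^2 = 1
  (11 - 10)^2 = 1
  (11 - 10)^2 = 1
  (9 - 10)^2 = 1
Step 3: Sum of squared deviations = 22
Step 4: Population variance = 22 / 7 = 3.1429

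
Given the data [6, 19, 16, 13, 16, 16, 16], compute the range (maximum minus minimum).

13

Step 1: Identify the maximum value: max = 19
Step 2: Identify the minimum value: min = 6
Step 3: Range = max - min = 19 - 6 = 13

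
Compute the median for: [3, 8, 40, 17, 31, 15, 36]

17

Step 1: Sort the data in ascending order: [3, 8, 15, 17, 31, 36, 40]
Step 2: The number of values is n = 7.
Step 3: Since n is odd, the median is the middle value at position 4: 17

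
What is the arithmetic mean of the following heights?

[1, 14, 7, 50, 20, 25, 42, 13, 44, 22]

23.8

Step 1: Sum all values: 1 + 14 + 7 + 50 + 20 + 25 + 42 + 13 + 44 + 22 = 238
Step 2: Count the number of values: n = 10
Step 3: Mean = sum / n = 238 / 10 = 23.8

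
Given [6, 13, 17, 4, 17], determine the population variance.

29.84

Step 1: Compute the mean: (6 + 13 + 17 + 4 + 17) / 5 = 11.4
Step 2: Compute squared deviations from the mean:
  (6 - 11.4)^2 = 29.16
  (13 - 11.4)^2 = 2.56
  (17 - 11.4)^2 = 31.36
  (4 - 11.4)^2 = 54.76
  (17 - 11.4)^2 = 31.36
Step 3: Sum of squared deviations = 149.2
Step 4: Population variance = 149.2 / 5 = 29.84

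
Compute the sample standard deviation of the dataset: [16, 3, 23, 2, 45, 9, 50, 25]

18.0787

Step 1: Compute the mean: 21.625
Step 2: Sum of squared deviations from the mean: 2287.875
Step 3: Sample variance = 2287.875 / 7 = 326.8393
Step 4: Standard deviation = sqrt(326.8393) = 18.0787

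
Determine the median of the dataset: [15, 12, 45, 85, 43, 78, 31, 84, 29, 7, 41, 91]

42

Step 1: Sort the data in ascending order: [7, 12, 15, 29, 31, 41, 43, 45, 78, 84, 85, 91]
Step 2: The number of values is n = 12.
Step 3: Since n is even, the median is the average of positions 6 and 7:
  Median = (41 + 43) / 2 = 42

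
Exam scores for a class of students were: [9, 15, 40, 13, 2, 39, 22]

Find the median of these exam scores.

15

Step 1: Sort the data in ascending order: [2, 9, 13, 15, 22, 39, 40]
Step 2: The number of values is n = 7.
Step 3: Since n is odd, the median is the middle value at position 4: 15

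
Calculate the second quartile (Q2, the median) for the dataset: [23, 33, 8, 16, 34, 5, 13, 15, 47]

16

Step 1: Sort the data: [5, 8, 13, 15, 16, 23, 33, 34, 47]
Step 2: n = 9
Step 3: Q2 is the median. Since n is odd, it is the middle value at position 5: 16
Step 4: Q2 = 16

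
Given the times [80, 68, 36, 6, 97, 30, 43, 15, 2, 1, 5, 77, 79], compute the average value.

41.4615

Step 1: Sum all values: 80 + 68 + 36 + 6 + 97 + 30 + 43 + 15 + 2 + 1 + 5 + 77 + 79 = 539
Step 2: Count the number of values: n = 13
Step 3: Mean = sum / n = 539 / 13 = 41.4615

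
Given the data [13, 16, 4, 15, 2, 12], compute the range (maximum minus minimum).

14

Step 1: Identify the maximum value: max = 16
Step 2: Identify the minimum value: min = 2
Step 3: Range = max - min = 16 - 2 = 14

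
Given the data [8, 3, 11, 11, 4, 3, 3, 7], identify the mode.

3

Step 1: Count the frequency of each value:
  3: appears 3 time(s)
  4: appears 1 time(s)
  7: appears 1 time(s)
  8: appears 1 time(s)
  11: appears 2 time(s)
Step 2: The value 3 appears most frequently (3 times).
Step 3: Mode = 3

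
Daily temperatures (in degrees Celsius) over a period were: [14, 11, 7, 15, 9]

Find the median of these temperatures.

11

Step 1: Sort the data in ascending order: [7, 9, 11, 14, 15]
Step 2: The number of values is n = 5.
Step 3: Since n is odd, the median is the middle value at position 3: 11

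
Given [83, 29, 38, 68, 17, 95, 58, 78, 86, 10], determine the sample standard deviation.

30.6804

Step 1: Compute the mean: 56.2
Step 2: Sum of squared deviations from the mean: 8471.6
Step 3: Sample variance = 8471.6 / 9 = 941.2889
Step 4: Standard deviation = sqrt(941.2889) = 30.6804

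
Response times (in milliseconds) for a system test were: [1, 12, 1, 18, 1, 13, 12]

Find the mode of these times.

1

Step 1: Count the frequency of each value:
  1: appears 3 time(s)
  12: appears 2 time(s)
  13: appears 1 time(s)
  18: appears 1 time(s)
Step 2: The value 1 appears most frequently (3 times).
Step 3: Mode = 1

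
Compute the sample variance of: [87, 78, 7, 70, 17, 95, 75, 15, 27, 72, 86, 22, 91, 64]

1041.033

Step 1: Compute the mean: (87 + 78 + 7 + 70 + 17 + 95 + 75 + 15 + 27 + 72 + 86 + 22 + 91 + 64) / 14 = 57.5714
Step 2: Compute squared deviations from the mean:
  (87 - 57.5714)^2 = 866.0408
  (78 - 57.5714)^2 = 417.3265
  (7 - 57.5714)^2 = 2557.4694
  (70 - 57.5714)^2 = 154.4694
  (17 - 57.5714)^2 = 1646.0408
  (95 - 57.5714)^2 = 1400.898
  (75 - 57.5714)^2 = 303.7551
  (15 - 57.5714)^2 = 1812.3265
  (27 - 57.5714)^2 = 934.6122
  (72 - 57.5714)^2 = 208.1837
  (86 - 57.5714)^2 = 808.1837
  (22 - 57.5714)^2 = 1265.3265
  (91 - 57.5714)^2 = 1117.4694
  (64 - 57.5714)^2 = 41.3265
Step 3: Sum of squared deviations = 13533.4286
Step 4: Sample variance = 13533.4286 / 13 = 1041.033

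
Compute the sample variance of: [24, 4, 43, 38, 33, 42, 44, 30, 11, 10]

223.4333

Step 1: Compute the mean: (24 + 4 + 43 + 38 + 33 + 42 + 44 + 30 + 11 + 10) / 10 = 27.9
Step 2: Compute squared deviations from the mean:
  (24 - 27.9)^2 = 15.21
  (4 - 27.9)^2 = 571.21
  (43 - 27.9)^2 = 228.01
  (38 - 27.9)^2 = 102.01
  (33 - 27.9)^2 = 26.01
  (42 - 27.9)^2 = 198.81
  (44 - 27.9)^2 = 259.21
  (30 - 27.9)^2 = 4.41
  (11 - 27.9)^2 = 285.61
  (10 - 27.9)^2 = 320.41
Step 3: Sum of squared deviations = 2010.9
Step 4: Sample variance = 2010.9 / 9 = 223.4333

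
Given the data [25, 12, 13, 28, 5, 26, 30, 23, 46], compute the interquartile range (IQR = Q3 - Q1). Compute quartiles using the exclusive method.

16.5

Step 1: Sort the data: [5, 12, 13, 23, 25, 26, 28, 30, 46]
Step 2: n = 9
Step 3: Using the exclusive quartile method:
  Q1 = 12.5
  Q2 (median) = 25
  Q3 = 29
  IQR = Q3 - Q1 = 29 - 12.5 = 16.5
Step 4: IQR = 16.5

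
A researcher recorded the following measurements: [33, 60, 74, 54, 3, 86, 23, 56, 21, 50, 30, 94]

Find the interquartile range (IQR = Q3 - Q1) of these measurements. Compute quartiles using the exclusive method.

45.75

Step 1: Sort the data: [3, 21, 23, 30, 33, 50, 54, 56, 60, 74, 86, 94]
Step 2: n = 12
Step 3: Using the exclusive quartile method:
  Q1 = 24.75
  Q2 (median) = 52
  Q3 = 70.5
  IQR = Q3 - Q1 = 70.5 - 24.75 = 45.75
Step 4: IQR = 45.75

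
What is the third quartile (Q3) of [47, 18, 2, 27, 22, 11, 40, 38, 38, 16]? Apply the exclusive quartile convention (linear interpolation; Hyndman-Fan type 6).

38.5

Step 1: Sort the data: [2, 11, 16, 18, 22, 27, 38, 38, 40, 47]
Step 2: n = 10
Step 3: Using the exclusive quartile method:
  Q1 = 14.75
  Q2 (median) = 24.5
  Q3 = 38.5
  IQR = Q3 - Q1 = 38.5 - 14.75 = 23.75
Step 4: Q3 = 38.5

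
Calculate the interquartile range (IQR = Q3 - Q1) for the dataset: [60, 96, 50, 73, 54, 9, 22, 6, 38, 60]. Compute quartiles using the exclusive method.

44.5

Step 1: Sort the data: [6, 9, 22, 38, 50, 54, 60, 60, 73, 96]
Step 2: n = 10
Step 3: Using the exclusive quartile method:
  Q1 = 18.75
  Q2 (median) = 52
  Q3 = 63.25
  IQR = Q3 - Q1 = 63.25 - 18.75 = 44.5
Step 4: IQR = 44.5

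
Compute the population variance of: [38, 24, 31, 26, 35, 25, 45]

52

Step 1: Compute the mean: (38 + 24 + 31 + 26 + 35 + 25 + 45) / 7 = 32
Step 2: Compute squared deviations from the mean:
  (38 - 32)^2 = 36
  (24 - 32)^2 = 64
  (31 - 32)^2 = 1
  (26 - 32)^2 = 36
  (35 - 32)^2 = 9
  (25 - 32)^2 = 49
  (45 - 32)^2 = 169
Step 3: Sum of squared deviations = 364
Step 4: Population variance = 364 / 7 = 52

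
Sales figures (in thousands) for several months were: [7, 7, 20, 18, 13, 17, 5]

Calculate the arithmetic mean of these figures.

12.4286

Step 1: Sum all values: 7 + 7 + 20 + 18 + 13 + 17 + 5 = 87
Step 2: Count the number of values: n = 7
Step 3: Mean = sum / n = 87 / 7 = 12.4286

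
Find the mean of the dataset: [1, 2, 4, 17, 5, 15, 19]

9

Step 1: Sum all values: 1 + 2 + 4 + 17 + 5 + 15 + 19 = 63
Step 2: Count the number of values: n = 7
Step 3: Mean = sum / n = 63 / 7 = 9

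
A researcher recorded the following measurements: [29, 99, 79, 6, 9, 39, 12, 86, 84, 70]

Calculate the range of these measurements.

93

Step 1: Identify the maximum value: max = 99
Step 2: Identify the minimum value: min = 6
Step 3: Range = max - min = 99 - 6 = 93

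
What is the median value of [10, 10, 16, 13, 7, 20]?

11.5

Step 1: Sort the data in ascending order: [7, 10, 10, 13, 16, 20]
Step 2: The number of values is n = 6.
Step 3: Since n is even, the median is the average of positions 3 and 4:
  Median = (10 + 13) / 2 = 11.5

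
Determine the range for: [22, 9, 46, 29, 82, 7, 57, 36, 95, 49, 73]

88

Step 1: Identify the maximum value: max = 95
Step 2: Identify the minimum value: min = 7
Step 3: Range = max - min = 95 - 7 = 88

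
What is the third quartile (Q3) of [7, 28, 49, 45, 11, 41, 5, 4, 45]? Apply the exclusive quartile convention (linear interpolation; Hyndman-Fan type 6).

45

Step 1: Sort the data: [4, 5, 7, 11, 28, 41, 45, 45, 49]
Step 2: n = 9
Step 3: Using the exclusive quartile method:
  Q1 = 6
  Q2 (median) = 28
  Q3 = 45
  IQR = Q3 - Q1 = 45 - 6 = 39
Step 4: Q3 = 45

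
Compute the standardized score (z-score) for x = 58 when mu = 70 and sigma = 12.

-1

Step 1: Recall the z-score formula: z = (x - mu) / sigma
Step 2: Substitute values: z = (58 - 70) / 12
Step 3: z = -12 / 12 = -1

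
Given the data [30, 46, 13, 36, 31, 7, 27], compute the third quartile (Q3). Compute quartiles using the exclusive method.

36

Step 1: Sort the data: [7, 13, 27, 30, 31, 36, 46]
Step 2: n = 7
Step 3: Using the exclusive quartile method:
  Q1 = 13
  Q2 (median) = 30
  Q3 = 36
  IQR = Q3 - Q1 = 36 - 13 = 23
Step 4: Q3 = 36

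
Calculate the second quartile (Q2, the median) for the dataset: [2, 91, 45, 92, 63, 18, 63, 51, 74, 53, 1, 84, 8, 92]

58

Step 1: Sort the data: [1, 2, 8, 18, 45, 51, 53, 63, 63, 74, 84, 91, 92, 92]
Step 2: n = 14
Step 3: Q2 is the median. Since n is even, it is the average of the values at positions 7 and 8:
  Q2 = (53 + 63) / 2 = 58
Step 4: Q2 = 58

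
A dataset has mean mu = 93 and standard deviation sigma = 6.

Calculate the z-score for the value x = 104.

1.8333

Step 1: Recall the z-score formula: z = (x - mu) / sigma
Step 2: Substitute values: z = (104 - 93) / 6
Step 3: z = 11 / 6 = 1.8333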